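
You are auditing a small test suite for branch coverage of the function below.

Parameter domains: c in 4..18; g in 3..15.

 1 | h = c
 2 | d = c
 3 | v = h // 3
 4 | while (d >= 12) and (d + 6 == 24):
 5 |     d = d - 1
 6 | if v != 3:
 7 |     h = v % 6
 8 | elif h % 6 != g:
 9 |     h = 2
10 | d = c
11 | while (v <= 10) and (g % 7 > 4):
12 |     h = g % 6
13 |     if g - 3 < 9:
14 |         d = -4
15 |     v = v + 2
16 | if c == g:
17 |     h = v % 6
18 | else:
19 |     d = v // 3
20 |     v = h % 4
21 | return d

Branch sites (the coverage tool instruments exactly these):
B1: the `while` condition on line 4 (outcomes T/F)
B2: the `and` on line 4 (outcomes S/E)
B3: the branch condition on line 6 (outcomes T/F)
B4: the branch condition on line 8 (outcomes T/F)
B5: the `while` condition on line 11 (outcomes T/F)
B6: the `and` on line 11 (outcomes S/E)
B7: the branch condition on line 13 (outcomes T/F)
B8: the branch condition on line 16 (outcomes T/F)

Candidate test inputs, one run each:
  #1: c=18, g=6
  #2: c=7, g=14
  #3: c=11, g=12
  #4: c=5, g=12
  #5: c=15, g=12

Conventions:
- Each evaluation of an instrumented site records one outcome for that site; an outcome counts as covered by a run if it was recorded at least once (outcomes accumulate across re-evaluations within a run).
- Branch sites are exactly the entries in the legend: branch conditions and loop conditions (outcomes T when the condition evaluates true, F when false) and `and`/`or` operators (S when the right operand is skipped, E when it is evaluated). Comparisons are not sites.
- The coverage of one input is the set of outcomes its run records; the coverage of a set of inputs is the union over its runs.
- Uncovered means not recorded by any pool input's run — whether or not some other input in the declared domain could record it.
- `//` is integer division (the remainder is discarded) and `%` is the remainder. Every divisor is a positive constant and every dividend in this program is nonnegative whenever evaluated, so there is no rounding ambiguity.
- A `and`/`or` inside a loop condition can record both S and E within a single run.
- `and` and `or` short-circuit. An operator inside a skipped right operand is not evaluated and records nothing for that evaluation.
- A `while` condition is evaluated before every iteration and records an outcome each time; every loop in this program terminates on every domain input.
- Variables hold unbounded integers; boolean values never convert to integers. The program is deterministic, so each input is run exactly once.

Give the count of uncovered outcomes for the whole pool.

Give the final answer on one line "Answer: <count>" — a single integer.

test 1 (c=18, g=6) fires B2->E, B1->T, B2->E, B1->F, B3->T, B6->E, B5->T, B7->T, B6->E, B5->T, B7->T, B6->E, B5->T, B7->T, ...; hits B1=T, B1=F, B2=E, B3=T, B5=T, B5=F, B6=S, B6=E, B7=T, B8=F
test 2 (c=7, g=14) fires B2->S, B1->F, B3->T, B6->E, B5->F, B8->F; hits B1=F, B2=S, B3=T, B5=F, B6=E, B8=F
test 3 (c=11, g=12) fires B2->S, B1->F, B3->F, B4->T, B6->E, B5->T, B7->F, B6->E, B5->T, B7->F, B6->E, B5->T, B7->F, B6->E, ...; hits B1=F, B2=S, B3=F, B4=T, B5=T, B5=F, B6=S, B6=E, B7=F, B8=F
test 4 (c=5, g=12) fires B2->S, B1->F, B3->T, B6->E, B5->T, B7->F, B6->E, B5->T, B7->F, B6->E, B5->T, B7->F, B6->E, B5->T, ...; hits B1=F, B2=S, B3=T, B5=T, B5=F, B6=S, B6=E, B7=F, B8=F
test 5 (c=15, g=12) fires B2->E, B1->F, B3->T, B6->E, B5->T, B7->F, B6->E, B5->T, B7->F, B6->E, B5->T, B7->F, B6->S, B5->F, ...; hits B1=F, B2=E, B3=T, B5=T, B5=F, B6=S, B6=E, B7=F, B8=F
union over the pool: B1=T, B1=F, B2=S, B2=E, B3=T, B3=F, B4=T, B5=T, B5=F, B6=S, B6=E, B7=T, B7=F, B8=F
uncovered (2 of 16): B4=F, B8=T

Answer: 2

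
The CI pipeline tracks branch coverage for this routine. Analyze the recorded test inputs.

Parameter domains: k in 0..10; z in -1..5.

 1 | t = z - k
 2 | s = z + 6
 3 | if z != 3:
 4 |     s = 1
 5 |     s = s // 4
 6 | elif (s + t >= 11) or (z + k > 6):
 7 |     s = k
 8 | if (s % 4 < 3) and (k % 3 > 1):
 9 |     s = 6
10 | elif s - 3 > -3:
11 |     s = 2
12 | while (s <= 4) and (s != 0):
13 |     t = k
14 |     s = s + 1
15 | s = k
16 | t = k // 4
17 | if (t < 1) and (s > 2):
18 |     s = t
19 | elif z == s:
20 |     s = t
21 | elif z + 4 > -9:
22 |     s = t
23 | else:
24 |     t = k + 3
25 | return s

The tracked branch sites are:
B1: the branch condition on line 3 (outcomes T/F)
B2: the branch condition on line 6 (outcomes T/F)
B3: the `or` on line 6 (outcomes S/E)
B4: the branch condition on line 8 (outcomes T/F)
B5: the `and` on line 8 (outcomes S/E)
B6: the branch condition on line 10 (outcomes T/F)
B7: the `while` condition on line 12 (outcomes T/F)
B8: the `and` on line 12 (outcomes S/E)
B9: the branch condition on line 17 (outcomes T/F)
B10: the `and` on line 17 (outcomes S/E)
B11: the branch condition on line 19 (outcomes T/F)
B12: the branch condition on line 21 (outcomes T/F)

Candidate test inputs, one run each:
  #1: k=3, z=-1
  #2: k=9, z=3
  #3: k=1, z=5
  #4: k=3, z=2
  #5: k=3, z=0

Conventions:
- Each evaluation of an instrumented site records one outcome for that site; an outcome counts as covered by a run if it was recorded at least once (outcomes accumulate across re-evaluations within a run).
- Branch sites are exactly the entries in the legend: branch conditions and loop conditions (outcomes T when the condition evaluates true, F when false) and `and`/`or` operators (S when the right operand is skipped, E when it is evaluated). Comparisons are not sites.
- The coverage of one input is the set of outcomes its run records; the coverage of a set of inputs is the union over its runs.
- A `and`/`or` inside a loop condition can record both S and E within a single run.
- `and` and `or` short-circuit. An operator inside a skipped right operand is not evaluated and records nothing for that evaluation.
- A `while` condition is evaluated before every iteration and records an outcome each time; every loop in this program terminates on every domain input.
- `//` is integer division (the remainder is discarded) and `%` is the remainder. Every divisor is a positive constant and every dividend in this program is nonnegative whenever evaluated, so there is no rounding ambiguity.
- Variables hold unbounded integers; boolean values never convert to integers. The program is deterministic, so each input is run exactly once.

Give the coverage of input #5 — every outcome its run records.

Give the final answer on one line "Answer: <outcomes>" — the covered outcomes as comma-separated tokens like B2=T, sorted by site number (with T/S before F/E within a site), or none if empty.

Tracing the run of input #5 (k=3, z=0):
  B1->T, B5->E, B4->F, B6->F, B8->E, B7->F, B10->E, B9->T
distinct outcomes covered: B1=T, B4=F, B5=E, B6=F, B7=F, B8=E, B9=T, B10=E

Answer: B1=T, B4=F, B5=E, B6=F, B7=F, B8=E, B9=T, B10=E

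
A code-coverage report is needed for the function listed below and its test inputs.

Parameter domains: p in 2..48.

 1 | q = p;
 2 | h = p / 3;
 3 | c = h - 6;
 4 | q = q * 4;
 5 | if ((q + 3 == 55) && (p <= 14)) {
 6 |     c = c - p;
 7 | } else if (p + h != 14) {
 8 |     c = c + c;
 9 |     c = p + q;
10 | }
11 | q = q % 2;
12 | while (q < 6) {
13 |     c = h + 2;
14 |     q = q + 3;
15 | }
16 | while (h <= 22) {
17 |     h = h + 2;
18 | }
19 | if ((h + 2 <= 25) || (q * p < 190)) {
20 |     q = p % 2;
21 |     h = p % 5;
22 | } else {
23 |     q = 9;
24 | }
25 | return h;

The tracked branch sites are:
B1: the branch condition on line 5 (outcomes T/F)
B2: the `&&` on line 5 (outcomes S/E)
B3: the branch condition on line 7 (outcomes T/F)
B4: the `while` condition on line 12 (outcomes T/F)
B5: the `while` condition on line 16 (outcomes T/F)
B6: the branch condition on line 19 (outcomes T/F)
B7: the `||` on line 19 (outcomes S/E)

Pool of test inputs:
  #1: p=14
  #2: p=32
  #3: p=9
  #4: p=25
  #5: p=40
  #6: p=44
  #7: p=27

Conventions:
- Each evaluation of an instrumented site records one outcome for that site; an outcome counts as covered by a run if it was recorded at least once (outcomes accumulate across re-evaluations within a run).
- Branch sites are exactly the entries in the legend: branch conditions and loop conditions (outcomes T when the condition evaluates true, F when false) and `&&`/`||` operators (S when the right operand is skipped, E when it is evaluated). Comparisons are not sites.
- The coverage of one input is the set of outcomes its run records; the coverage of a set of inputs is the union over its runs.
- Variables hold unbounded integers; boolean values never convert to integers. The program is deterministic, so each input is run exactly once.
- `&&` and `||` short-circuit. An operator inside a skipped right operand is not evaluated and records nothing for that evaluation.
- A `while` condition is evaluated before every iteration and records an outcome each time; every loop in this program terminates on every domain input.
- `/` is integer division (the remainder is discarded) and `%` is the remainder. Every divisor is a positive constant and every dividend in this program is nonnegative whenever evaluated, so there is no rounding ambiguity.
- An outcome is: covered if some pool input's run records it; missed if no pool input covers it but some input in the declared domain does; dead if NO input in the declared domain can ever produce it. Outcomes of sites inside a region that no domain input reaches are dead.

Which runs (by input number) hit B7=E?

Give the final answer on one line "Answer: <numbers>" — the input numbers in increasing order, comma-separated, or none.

input #1 (p=14): produces B7=E
input #2 (p=32): produces B7=E
input #3 (p=9): does not produce B7=E
input #4 (p=25): produces B7=E
input #5 (p=40): does not produce B7=E
input #6 (p=44): produces B7=E
input #7 (p=27): does not produce B7=E

Answer: 1, 2, 4, 6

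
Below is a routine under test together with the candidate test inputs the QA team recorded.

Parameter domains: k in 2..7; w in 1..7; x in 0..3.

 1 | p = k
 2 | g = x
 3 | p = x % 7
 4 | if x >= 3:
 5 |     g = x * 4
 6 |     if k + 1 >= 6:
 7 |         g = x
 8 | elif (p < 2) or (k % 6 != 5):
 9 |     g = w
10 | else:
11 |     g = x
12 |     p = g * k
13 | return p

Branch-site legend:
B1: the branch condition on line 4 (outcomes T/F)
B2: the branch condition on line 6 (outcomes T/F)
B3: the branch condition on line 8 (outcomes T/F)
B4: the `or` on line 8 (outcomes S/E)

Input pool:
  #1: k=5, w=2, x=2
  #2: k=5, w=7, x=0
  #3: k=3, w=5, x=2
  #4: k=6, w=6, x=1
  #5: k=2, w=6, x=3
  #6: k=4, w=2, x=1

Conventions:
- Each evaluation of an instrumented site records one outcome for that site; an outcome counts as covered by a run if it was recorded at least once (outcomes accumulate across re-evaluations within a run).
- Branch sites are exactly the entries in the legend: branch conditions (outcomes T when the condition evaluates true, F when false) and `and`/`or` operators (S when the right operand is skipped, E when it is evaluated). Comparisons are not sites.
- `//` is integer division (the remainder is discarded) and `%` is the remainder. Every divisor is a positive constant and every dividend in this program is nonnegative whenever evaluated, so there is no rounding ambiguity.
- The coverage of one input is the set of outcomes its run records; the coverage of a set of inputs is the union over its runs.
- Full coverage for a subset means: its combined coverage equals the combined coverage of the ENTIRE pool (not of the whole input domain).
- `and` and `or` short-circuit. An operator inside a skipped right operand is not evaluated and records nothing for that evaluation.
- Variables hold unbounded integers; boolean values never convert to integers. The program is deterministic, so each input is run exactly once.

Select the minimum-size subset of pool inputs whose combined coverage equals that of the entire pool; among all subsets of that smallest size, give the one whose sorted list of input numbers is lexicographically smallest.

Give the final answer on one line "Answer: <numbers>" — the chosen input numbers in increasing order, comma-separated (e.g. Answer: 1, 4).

input #1, k=5, w=2, x=2: events B1->F, B4->E, B3->F; outcomes B1=F, B3=F, B4=E
input #2, k=5, w=7, x=0: events B1->F, B4->S, B3->T; outcomes B1=F, B3=T, B4=S
input #3, k=3, w=5, x=2: events B1->F, B4->E, B3->T; outcomes B1=F, B3=T, B4=E
input #4, k=6, w=6, x=1: events B1->F, B4->S, B3->T; outcomes B1=F, B3=T, B4=S
input #5, k=2, w=6, x=3: events B1->T, B2->F; outcomes B1=T, B2=F
input #6, k=4, w=2, x=1: events B1->F, B4->S, B3->T; outcomes B1=F, B3=T, B4=S
union over all inputs: B1=T, B1=F, B2=F, B3=T, B3=F, B4=S, B4=E (7 outcomes)
no size-1 subset reaches all 7 outcomes (best union: 3/7)
no size-2 subset reaches all 7 outcomes (best union: 5/7)
inputs {1, 2, 5} (size 3) cover everything; no size-3 subset with a lexicographically smaller index list covers all 7

Answer: 1, 2, 5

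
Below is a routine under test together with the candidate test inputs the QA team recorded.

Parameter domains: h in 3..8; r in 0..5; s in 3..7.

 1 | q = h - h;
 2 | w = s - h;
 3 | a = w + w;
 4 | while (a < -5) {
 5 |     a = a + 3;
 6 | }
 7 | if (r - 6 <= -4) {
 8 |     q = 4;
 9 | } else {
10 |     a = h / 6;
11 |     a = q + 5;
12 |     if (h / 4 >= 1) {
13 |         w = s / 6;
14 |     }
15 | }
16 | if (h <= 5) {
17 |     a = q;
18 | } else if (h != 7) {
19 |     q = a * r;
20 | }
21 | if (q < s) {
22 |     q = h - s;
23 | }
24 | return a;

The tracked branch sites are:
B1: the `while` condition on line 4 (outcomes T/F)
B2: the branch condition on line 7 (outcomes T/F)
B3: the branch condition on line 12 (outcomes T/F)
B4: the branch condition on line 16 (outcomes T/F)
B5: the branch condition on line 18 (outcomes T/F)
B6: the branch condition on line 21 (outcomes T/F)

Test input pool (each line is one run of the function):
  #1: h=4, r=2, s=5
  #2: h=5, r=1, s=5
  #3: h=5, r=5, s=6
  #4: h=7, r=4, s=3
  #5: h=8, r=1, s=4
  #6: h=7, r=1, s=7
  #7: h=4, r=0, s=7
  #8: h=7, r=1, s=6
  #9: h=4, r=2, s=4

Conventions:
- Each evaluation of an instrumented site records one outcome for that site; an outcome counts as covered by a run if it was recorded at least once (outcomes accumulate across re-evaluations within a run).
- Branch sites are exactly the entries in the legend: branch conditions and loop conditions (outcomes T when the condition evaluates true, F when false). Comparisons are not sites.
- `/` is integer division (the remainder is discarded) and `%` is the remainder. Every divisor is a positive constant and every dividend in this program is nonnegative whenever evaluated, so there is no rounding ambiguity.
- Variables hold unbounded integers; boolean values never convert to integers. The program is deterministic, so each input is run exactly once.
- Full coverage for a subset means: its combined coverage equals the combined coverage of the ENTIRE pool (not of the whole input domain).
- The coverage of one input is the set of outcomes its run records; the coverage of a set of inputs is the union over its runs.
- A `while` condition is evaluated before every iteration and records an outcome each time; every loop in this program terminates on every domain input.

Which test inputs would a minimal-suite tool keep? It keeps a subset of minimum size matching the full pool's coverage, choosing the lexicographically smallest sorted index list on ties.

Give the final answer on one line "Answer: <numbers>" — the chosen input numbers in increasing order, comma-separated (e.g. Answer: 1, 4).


test 1 (h=4, r=2, s=5) fires B1->F, B2->T, B4->T, B6->T; hits B1=F, B2=T, B4=T, B6=T
test 2 (h=5, r=1, s=5) fires B1->F, B2->T, B4->T, B6->T; hits B1=F, B2=T, B4=T, B6=T
test 3 (h=5, r=5, s=6) fires B1->F, B2->F, B3->T, B4->T, B6->T; hits B1=F, B2=F, B3=T, B4=T, B6=T
test 4 (h=7, r=4, s=3) fires B1->T, B1->F, B2->F, B3->T, B4->F, B5->F, B6->T; hits B1=T, B1=F, B2=F, B3=T, B4=F, B5=F, B6=T
test 5 (h=8, r=1, s=4) fires B1->T, B1->F, B2->T, B4->F, B5->T, B6->T; hits B1=T, B1=F, B2=T, B4=F, B5=T, B6=T
test 6 (h=7, r=1, s=7) fires B1->F, B2->T, B4->F, B5->F, B6->T; hits B1=F, B2=T, B4=F, B5=F, B6=T
test 7 (h=4, r=0, s=7) fires B1->F, B2->T, B4->T, B6->T; hits B1=F, B2=T, B4=T, B6=T
test 8 (h=7, r=1, s=6) fires B1->F, B2->T, B4->F, B5->F, B6->T; hits B1=F, B2=T, B4=F, B5=F, B6=T
test 9 (h=4, r=2, s=4) fires B1->F, B2->T, B4->T, B6->F; hits B1=F, B2=T, B4=T, B6=F
the full pool covers 11 outcomes: B1=T, B1=F, B2=T, B2=F, B3=T, B4=T, B4=F, B5=T, B5=F, B6=T, B6=F
checked all size-1 subsets: none covers 11 outcomes (max 7/11)
checked all size-2 subsets: none covers 11 outcomes (max 10/11)
inputs {4, 5, 9} (size 3) cover everything; no size-3 subset with a lexicographically smaller index list covers all 11
Answer: 4, 5, 9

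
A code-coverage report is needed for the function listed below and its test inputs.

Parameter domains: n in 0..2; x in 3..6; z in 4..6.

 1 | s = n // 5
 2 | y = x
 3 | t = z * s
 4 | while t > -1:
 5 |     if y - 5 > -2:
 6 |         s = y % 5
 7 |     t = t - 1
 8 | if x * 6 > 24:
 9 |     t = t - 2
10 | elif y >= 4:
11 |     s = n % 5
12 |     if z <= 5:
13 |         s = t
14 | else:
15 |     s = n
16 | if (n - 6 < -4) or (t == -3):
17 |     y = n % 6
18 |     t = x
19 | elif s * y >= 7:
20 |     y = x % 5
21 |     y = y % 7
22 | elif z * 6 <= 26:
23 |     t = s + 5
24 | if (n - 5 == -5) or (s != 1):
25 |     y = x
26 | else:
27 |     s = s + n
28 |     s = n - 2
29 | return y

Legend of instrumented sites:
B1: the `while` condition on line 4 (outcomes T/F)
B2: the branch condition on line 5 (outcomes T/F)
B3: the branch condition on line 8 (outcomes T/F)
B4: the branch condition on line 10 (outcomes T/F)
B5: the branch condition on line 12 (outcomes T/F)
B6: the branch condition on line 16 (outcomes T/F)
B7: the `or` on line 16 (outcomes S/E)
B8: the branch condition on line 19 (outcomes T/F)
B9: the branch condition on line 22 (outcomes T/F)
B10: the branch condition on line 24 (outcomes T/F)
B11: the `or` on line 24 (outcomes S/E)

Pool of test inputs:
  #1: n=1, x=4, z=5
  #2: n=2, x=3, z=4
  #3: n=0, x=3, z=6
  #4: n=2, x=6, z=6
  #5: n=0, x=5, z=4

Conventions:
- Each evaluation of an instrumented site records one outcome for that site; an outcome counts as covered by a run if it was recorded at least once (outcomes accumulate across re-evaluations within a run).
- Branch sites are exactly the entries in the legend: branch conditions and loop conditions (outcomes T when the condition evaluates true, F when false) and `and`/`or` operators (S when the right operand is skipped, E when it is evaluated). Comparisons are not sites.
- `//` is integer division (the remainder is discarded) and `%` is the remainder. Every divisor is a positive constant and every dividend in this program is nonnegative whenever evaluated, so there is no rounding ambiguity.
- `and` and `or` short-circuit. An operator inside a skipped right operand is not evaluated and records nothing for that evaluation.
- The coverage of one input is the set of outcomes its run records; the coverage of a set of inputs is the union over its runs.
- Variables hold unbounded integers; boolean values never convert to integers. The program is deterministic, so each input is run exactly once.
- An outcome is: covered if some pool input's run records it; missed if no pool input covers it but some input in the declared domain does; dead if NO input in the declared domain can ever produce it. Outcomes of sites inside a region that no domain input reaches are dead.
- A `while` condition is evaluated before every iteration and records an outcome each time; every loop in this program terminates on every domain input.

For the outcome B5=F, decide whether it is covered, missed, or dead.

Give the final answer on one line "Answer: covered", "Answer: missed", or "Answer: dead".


no pool input records B5=F
but domain input (n=0, x=4, z=6) does record it -> reachable, so missed
Answer: missed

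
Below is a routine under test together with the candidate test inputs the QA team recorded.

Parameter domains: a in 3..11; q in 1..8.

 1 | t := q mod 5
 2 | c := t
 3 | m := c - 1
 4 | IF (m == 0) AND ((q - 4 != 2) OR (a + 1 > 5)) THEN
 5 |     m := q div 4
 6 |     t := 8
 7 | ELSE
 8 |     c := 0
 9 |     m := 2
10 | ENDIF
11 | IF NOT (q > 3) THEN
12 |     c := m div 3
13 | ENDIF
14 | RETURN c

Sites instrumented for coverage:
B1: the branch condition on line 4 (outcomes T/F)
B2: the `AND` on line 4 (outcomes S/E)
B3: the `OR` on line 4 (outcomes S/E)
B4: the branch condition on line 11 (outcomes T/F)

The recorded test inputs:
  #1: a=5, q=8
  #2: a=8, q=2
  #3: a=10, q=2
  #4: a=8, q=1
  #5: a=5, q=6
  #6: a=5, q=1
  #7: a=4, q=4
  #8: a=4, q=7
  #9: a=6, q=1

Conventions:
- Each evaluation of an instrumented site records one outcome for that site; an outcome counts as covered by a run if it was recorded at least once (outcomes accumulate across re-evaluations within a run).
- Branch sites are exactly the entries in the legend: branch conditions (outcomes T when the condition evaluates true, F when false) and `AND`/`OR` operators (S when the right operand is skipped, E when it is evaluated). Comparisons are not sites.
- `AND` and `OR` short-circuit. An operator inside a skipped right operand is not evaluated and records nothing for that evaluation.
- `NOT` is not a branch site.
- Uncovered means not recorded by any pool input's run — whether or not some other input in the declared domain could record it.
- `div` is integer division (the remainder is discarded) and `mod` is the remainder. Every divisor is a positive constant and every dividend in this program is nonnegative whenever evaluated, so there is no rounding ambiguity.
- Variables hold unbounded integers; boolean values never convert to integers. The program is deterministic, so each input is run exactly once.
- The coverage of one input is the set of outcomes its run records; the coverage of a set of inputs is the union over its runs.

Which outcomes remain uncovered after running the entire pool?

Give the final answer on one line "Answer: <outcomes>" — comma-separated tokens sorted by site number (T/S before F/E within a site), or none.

run #1 (a=5, q=8) records B1=F, B2=S, B4=F
run #2 (a=8, q=2) records B1=F, B2=S, B4=T
run #3 (a=10, q=2) records B1=F, B2=S, B4=T
run #4 (a=8, q=1) records B1=T, B2=E, B3=S, B4=T
run #5 (a=5, q=6) records B1=T, B2=E, B3=E, B4=F
run #6 (a=5, q=1) records B1=T, B2=E, B3=S, B4=T
run #7 (a=4, q=4) records B1=F, B2=S, B4=F
run #8 (a=4, q=7) records B1=F, B2=S, B4=F
run #9 (a=6, q=1) records B1=T, B2=E, B3=S, B4=T
union over the pool: B1=T, B1=F, B2=S, B2=E, B3=S, B3=E, B4=T, B4=F
uncovered (0 of 8): none

Answer: none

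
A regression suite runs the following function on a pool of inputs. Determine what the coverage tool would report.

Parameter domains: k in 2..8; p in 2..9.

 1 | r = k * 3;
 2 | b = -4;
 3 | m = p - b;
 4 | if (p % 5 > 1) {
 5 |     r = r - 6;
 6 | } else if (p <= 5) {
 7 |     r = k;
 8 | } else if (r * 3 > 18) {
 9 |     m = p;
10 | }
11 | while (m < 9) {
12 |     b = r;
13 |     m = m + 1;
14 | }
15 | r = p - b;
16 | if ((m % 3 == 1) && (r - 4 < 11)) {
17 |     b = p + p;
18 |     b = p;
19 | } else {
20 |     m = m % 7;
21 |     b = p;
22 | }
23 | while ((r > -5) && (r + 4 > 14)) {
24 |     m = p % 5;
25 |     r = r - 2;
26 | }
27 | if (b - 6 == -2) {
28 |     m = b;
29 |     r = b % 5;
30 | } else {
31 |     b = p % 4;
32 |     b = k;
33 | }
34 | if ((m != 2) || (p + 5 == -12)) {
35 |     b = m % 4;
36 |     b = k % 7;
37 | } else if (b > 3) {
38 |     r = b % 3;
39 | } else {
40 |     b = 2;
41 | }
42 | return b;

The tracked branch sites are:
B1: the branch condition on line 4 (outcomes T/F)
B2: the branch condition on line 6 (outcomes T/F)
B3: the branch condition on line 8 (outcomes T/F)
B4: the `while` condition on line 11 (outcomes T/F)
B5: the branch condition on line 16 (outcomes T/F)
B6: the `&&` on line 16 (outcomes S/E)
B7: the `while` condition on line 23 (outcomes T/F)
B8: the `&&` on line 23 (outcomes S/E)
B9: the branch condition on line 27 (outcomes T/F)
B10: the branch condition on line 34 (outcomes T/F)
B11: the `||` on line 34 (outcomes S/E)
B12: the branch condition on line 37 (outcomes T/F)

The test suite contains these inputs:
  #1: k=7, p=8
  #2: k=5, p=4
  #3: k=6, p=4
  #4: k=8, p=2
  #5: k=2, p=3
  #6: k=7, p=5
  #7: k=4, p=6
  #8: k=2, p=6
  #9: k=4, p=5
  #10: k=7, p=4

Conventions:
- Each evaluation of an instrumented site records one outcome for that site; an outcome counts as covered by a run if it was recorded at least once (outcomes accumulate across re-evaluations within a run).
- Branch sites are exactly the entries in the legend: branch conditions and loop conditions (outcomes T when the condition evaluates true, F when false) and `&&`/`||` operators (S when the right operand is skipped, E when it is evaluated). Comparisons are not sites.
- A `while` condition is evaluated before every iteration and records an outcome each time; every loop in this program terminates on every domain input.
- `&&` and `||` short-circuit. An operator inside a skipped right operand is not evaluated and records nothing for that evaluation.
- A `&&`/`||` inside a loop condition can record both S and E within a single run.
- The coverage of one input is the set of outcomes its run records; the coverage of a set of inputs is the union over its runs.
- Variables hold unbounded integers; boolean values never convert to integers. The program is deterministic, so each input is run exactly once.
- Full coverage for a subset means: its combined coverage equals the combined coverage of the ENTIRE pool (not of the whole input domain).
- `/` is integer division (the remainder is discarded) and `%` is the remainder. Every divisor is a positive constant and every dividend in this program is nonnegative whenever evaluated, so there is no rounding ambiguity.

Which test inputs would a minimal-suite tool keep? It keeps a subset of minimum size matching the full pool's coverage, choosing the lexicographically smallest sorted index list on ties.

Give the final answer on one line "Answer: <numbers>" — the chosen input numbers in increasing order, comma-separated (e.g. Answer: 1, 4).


#1 (k=7, p=8) -> B1->T, B4->F, B6->S, B5->F, B8->E, B7->T, B8->E, B7->F, B9->F, B11->S, B10->T; covered: B1=T, B4=F, B5=F, B6=S, B7=T, B7=F, B8=E, B9=F, B10=T, B11=S
#2 (k=5, p=4) -> B1->T, B4->T, B4->F, B6->S, B5->F, B8->S, B7->F, B9->T, B11->S, B10->T; covered: B1=T, B4=T, B4=F, B5=F, B6=S, B7=F, B8=S, B9=T, B10=T, B11=S
#3 (k=6, p=4) -> B1->T, B4->T, B4->F, B6->S, B5->F, B8->S, B7->F, B9->T, B11->S, B10->T; covered: B1=T, B4=T, B4=F, B5=F, B6=S, B7=F, B8=S, B9=T, B10=T, B11=S
#4 (k=8, p=2) -> B1->T, B4->T, B4->T, B4->T, B4->F, B6->S, B5->F, B8->S, B7->F, B9->F, B11->E, B10->F, B12->T; covered: B1=T, B4=T, B4=F, B5=F, B6=S, B7=F, B8=S, B9=F, B10=F, B11=E, B12=T
#5 (k=2, p=3) -> B1->T, B4->T, B4->T, B4->F, B6->S, B5->F, B8->E, B7->F, B9->F, B11->E, B10->F, B12->F; covered: B1=T, B4=T, B4=F, B5=F, B6=S, B7=F, B8=E, B9=F, B10=F, B11=E, B12=F
#6 (k=7, p=5) -> B1->F, B2->T, B4->F, B6->S, B5->F, B8->E, B7->F, B9->F, B11->E, B10->F, B12->T; covered: B1=F, B2=T, B4=F, B5=F, B6=S, B7=F, B8=E, B9=F, B10=F, B11=E, B12=T
#7 (k=4, p=6) -> B1->F, B2->F, B3->T, B4->T, B4->T, B4->T, B4->F, B6->S, B5->F, B8->S, B7->F, B9->F, B11->E, B10->F, ...; covered: B1=F, B2=F, B3=T, B4=T, B4=F, B5=F, B6=S, B7=F, B8=S, B9=F, B10=F, B11=E, B12=T
#8 (k=2, p=6) -> B1->F, B2->F, B3->F, B4->F, B6->E, B5->T, B8->E, B7->F, B9->F, B11->S, B10->T; covered: B1=F, B2=F, B3=F, B4=F, B5=T, B6=E, B7=F, B8=E, B9=F, B10=T, B11=S
#9 (k=4, p=5) -> B1->F, B2->T, B4->F, B6->S, B5->F, B8->E, B7->F, B9->F, B11->E, B10->F, B12->T; covered: B1=F, B2=T, B4=F, B5=F, B6=S, B7=F, B8=E, B9=F, B10=F, B11=E, B12=T
#10 (k=7, p=4) -> B1->T, B4->T, B4->F, B6->S, B5->F, B8->S, B7->F, B9->T, B11->S, B10->T; covered: B1=T, B4=T, B4=F, B5=F, B6=S, B7=F, B8=S, B9=T, B10=T, B11=S
together the pool reaches 24 outcomes: B1=T, B1=F, B2=T, B2=F, B3=T, B3=F, B4=T, B4=F, B5=T, B5=F, B6=S, B6=E, B7=T, B7=F, B8=S, B8=E, B9=T, B9=F, B10=T, B10=F, B11=S, B11=E, B12=T, B12=F
checked all size-1 subsets: none covers 24 outcomes (max 13/24)
checked all size-2 subsets: none covers 24 outcomes (max 19/24)
checked all size-3 subsets: none covers 24 outcomes (max 21/24)
checked all size-4 subsets: none covers 24 outcomes (max 22/24)
checked all size-5 subsets: none covers 24 outcomes (max 23/24)
the canonical winner is {1, 2, 5, 6, 7, 8}: size 6, full 24-outcome coverage, earliest index list among size-6 covers
Answer: 1, 2, 5, 6, 7, 8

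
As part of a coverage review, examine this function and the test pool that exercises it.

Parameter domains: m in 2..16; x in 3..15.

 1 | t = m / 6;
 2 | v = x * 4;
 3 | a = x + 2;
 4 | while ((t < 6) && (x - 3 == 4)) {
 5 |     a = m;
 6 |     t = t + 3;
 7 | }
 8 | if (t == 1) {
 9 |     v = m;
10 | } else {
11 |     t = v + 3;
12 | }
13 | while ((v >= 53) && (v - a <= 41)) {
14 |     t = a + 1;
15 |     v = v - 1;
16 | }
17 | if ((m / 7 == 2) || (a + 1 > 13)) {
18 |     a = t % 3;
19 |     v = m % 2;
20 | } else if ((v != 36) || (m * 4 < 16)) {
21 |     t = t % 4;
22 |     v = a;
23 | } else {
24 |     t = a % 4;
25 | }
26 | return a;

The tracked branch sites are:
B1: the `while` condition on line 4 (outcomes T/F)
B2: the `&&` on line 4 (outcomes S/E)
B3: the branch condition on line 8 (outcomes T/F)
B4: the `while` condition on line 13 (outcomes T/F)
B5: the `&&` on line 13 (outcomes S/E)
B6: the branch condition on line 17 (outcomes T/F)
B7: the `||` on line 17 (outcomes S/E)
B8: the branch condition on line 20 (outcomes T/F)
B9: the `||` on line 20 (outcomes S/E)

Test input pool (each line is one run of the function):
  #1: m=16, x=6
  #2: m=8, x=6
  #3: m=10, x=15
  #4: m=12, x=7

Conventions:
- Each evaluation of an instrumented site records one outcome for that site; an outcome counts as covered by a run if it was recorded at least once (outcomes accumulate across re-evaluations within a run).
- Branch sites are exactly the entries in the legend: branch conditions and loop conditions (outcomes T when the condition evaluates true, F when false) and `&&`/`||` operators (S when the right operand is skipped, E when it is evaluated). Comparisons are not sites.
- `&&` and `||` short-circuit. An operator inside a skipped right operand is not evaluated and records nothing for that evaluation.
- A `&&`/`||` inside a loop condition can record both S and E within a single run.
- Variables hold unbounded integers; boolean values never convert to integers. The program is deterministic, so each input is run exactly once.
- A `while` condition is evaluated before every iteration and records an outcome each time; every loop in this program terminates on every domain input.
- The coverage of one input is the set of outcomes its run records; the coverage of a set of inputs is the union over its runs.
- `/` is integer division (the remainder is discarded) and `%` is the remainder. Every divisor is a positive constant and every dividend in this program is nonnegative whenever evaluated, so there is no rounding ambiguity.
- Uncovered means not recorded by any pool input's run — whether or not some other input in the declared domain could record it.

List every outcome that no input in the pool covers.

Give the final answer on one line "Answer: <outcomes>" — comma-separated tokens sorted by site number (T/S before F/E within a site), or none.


test 1 (m=16, x=6) fires B2->E, B1->F, B3->F, B5->S, B4->F, B7->S, B6->T; hits B1=F, B2=E, B3=F, B4=F, B5=S, B6=T, B7=S
test 2 (m=8, x=6) fires B2->E, B1->F, B3->T, B5->S, B4->F, B7->E, B6->F, B9->S, B8->T; hits B1=F, B2=E, B3=T, B4=F, B5=S, B6=F, B7=E, B8=T, B9=S
test 3 (m=10, x=15) fires B2->E, B1->F, B3->T, B5->S, B4->F, B7->E, B6->T; hits B1=F, B2=E, B3=T, B4=F, B5=S, B6=T, B7=E
test 4 (m=12, x=7) fires B2->E, B1->T, B2->E, B1->T, B2->S, B1->F, B3->F, B5->S, B4->F, B7->E, B6->F, B9->S, B8->T; hits B1=T, B1=F, B2=S, B2=E, B3=F, B4=F, B5=S, B6=F, B7=E, B8=T, B9=S
union over the pool: B1=T, B1=F, B2=S, B2=E, B3=T, B3=F, B4=F, B5=S, B6=T, B6=F, B7=S, B7=E, B8=T, B9=S
uncovered (4 of 18): B4=T, B5=E, B8=F, B9=E
Answer: B4=T, B5=E, B8=F, B9=E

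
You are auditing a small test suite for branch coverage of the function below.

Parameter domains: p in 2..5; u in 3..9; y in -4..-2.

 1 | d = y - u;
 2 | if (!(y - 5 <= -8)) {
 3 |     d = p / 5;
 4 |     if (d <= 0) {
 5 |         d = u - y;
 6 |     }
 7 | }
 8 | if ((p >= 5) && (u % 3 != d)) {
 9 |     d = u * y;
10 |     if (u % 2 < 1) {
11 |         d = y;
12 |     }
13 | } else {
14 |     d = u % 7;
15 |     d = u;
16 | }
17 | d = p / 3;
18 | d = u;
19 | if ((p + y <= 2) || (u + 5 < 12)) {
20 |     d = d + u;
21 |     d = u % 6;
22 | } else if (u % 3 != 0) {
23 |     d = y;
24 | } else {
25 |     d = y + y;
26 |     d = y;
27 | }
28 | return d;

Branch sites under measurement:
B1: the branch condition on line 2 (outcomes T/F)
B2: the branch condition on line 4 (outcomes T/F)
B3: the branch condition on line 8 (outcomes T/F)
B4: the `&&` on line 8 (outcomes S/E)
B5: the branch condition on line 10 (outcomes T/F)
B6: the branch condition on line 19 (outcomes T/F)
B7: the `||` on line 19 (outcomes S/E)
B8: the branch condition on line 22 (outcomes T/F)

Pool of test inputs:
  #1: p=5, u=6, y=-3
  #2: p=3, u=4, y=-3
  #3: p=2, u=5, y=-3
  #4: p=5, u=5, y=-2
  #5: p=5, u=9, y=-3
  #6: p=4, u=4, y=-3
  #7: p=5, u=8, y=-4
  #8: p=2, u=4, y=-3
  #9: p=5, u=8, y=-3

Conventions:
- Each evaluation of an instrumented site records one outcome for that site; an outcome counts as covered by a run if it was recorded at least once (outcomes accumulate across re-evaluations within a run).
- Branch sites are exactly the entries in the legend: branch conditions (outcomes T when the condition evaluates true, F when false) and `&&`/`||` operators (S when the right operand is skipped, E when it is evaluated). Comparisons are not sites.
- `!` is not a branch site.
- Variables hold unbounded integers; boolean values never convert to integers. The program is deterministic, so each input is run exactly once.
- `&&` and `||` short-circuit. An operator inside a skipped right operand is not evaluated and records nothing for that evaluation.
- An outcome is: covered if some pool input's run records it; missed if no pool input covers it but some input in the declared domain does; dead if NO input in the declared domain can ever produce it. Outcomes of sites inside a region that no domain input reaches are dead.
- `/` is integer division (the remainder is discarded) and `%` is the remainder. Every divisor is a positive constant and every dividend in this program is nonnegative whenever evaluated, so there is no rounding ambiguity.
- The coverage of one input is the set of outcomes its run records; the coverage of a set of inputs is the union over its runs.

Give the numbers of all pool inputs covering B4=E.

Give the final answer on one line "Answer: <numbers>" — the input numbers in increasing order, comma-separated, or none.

input #1 (p=5, u=6, y=-3): produces B4=E
input #2 (p=3, u=4, y=-3): does not produce B4=E
input #3 (p=2, u=5, y=-3): does not produce B4=E
input #4 (p=5, u=5, y=-2): produces B4=E
input #5 (p=5, u=9, y=-3): produces B4=E
input #6 (p=4, u=4, y=-3): does not produce B4=E
input #7 (p=5, u=8, y=-4): produces B4=E
input #8 (p=2, u=4, y=-3): does not produce B4=E
input #9 (p=5, u=8, y=-3): produces B4=E

Answer: 1, 4, 5, 7, 9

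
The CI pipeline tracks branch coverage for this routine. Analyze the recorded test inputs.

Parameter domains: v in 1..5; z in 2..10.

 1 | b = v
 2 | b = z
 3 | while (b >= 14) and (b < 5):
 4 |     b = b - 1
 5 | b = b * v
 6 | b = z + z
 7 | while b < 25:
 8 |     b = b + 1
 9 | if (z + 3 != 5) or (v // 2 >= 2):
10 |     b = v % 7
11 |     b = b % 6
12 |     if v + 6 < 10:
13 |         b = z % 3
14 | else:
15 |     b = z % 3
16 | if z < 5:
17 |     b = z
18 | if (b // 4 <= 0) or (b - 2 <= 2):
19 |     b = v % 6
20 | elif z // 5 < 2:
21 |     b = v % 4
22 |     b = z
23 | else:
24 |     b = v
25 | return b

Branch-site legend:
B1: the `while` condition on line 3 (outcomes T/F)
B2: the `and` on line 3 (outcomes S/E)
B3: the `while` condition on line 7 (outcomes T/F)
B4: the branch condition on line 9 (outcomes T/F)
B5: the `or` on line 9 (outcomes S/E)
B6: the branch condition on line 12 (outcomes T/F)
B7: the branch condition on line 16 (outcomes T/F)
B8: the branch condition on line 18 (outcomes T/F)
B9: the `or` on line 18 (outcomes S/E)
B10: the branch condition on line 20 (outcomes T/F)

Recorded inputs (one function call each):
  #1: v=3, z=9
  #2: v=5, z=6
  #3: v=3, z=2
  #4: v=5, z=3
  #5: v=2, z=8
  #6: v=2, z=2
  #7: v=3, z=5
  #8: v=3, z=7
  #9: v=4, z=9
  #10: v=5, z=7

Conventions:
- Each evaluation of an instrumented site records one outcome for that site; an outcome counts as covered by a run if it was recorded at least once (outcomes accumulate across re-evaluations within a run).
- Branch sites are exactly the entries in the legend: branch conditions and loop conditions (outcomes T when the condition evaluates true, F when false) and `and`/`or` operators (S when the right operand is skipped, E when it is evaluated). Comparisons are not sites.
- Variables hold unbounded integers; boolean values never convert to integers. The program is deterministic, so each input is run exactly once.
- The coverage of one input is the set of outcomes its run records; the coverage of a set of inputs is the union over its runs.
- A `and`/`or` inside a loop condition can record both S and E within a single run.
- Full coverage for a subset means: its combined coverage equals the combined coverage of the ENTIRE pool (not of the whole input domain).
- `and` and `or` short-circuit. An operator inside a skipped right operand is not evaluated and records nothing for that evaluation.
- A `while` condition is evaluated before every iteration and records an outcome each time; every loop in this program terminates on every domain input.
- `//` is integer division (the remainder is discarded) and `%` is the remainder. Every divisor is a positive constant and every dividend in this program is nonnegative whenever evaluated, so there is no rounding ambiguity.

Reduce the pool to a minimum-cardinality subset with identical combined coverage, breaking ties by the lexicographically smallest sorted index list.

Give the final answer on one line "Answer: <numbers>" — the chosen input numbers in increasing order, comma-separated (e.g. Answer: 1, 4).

test 1 (v=3, z=9) hits B1=F, B2=S, B3=T, B3=F, B4=T, B5=S, B6=T, B7=F, B8=T, B9=S
test 2 (v=5, z=6) hits B1=F, B2=S, B3=T, B3=F, B4=T, B5=S, B6=F, B7=F, B8=F, B9=E, B10=T
test 3 (v=3, z=2) hits B1=F, B2=S, B3=T, B3=F, B4=F, B5=E, B7=T, B8=T, B9=S
test 4 (v=5, z=3) hits B1=F, B2=S, B3=T, B3=F, B4=T, B5=S, B6=F, B7=T, B8=T, B9=S
test 5 (v=2, z=8) hits B1=F, B2=S, B3=T, B3=F, B4=T, B5=S, B6=T, B7=F, B8=T, B9=S
test 6 (v=2, z=2) hits B1=F, B2=S, B3=T, B3=F, B4=F, B5=E, B7=T, B8=T, B9=S
test 7 (v=3, z=5) hits B1=F, B2=S, B3=T, B3=F, B4=T, B5=S, B6=T, B7=F, B8=T, B9=S
test 8 (v=3, z=7) hits B1=F, B2=S, B3=T, B3=F, B4=T, B5=S, B6=T, B7=F, B8=T, B9=S
test 9 (v=4, z=9) hits B1=F, B2=S, B3=T, B3=F, B4=T, B5=S, B6=F, B7=F, B8=T, B9=E
test 10 (v=5, z=7) hits B1=F, B2=S, B3=T, B3=F, B4=T, B5=S, B6=F, B7=F, B8=F, B9=E, B10=T
union over all inputs: B1=F, B2=S, B3=T, B3=F, B4=T, B4=F, B5=S, B5=E, B6=T, B6=F, B7=T, B7=F, B8=T, B8=F, B9=S, B9=E, B10=T (17 outcomes)
checked all size-1 subsets: none covers 17 outcomes (max 11/17)
checked all size-2 subsets: none covers 17 outcomes (max 16/17)
the canonical winner is {1, 2, 3}: size 3, full 17-outcome coverage, earliest index list among size-3 covers

Answer: 1, 2, 3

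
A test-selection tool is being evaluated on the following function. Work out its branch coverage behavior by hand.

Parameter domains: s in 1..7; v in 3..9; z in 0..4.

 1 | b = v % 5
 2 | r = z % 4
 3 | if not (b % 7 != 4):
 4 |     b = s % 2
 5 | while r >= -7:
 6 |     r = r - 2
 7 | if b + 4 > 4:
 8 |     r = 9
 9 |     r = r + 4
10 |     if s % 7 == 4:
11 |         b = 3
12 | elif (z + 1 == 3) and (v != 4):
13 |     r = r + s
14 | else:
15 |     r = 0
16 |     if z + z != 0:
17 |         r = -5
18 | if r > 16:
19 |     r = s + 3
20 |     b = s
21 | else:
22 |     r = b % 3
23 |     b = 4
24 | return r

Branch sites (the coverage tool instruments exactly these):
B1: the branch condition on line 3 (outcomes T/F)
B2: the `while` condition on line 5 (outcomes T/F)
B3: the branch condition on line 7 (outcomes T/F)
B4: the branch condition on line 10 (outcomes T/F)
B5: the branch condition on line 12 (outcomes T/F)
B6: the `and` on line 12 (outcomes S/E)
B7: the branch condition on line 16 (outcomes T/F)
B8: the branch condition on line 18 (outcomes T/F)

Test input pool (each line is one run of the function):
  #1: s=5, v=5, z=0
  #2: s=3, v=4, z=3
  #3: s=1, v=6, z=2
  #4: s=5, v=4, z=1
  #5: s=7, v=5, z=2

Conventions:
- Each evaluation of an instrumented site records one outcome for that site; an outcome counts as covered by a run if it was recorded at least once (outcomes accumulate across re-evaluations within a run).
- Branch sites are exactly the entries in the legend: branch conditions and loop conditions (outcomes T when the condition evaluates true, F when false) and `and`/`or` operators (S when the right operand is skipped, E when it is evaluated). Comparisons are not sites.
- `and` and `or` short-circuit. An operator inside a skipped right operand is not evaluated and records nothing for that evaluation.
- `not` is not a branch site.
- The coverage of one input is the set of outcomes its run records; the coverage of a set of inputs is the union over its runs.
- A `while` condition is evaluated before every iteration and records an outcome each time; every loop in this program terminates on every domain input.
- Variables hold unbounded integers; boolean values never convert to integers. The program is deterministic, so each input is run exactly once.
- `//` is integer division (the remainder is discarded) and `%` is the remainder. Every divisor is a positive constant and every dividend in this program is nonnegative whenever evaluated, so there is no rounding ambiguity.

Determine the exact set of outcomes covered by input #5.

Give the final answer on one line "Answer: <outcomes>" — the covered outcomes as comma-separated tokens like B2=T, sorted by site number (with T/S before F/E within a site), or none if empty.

Running input #5 (s=7, v=5, z=2), event by event:
  B1->F, B2->T, B2->T, B2->T, B2->T, B2->T, B2->F, B3->F, B6->E, B5->T
  B8->F
deduplicating events, the covered set is: B1=F, B2=T, B2=F, B3=F, B5=T, B6=E, B8=F

Answer: B1=F, B2=T, B2=F, B3=F, B5=T, B6=E, B8=F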